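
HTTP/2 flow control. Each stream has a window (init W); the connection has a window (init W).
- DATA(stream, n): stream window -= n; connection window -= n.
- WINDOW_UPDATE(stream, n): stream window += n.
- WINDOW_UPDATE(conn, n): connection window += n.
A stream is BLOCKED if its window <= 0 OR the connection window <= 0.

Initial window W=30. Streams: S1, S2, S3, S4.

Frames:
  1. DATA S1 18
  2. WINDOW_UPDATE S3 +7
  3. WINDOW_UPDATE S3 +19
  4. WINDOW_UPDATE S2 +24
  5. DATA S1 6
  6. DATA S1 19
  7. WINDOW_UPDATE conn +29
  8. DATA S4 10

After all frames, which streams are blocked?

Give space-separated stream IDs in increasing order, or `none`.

Answer: S1

Derivation:
Op 1: conn=12 S1=12 S2=30 S3=30 S4=30 blocked=[]
Op 2: conn=12 S1=12 S2=30 S3=37 S4=30 blocked=[]
Op 3: conn=12 S1=12 S2=30 S3=56 S4=30 blocked=[]
Op 4: conn=12 S1=12 S2=54 S3=56 S4=30 blocked=[]
Op 5: conn=6 S1=6 S2=54 S3=56 S4=30 blocked=[]
Op 6: conn=-13 S1=-13 S2=54 S3=56 S4=30 blocked=[1, 2, 3, 4]
Op 7: conn=16 S1=-13 S2=54 S3=56 S4=30 blocked=[1]
Op 8: conn=6 S1=-13 S2=54 S3=56 S4=20 blocked=[1]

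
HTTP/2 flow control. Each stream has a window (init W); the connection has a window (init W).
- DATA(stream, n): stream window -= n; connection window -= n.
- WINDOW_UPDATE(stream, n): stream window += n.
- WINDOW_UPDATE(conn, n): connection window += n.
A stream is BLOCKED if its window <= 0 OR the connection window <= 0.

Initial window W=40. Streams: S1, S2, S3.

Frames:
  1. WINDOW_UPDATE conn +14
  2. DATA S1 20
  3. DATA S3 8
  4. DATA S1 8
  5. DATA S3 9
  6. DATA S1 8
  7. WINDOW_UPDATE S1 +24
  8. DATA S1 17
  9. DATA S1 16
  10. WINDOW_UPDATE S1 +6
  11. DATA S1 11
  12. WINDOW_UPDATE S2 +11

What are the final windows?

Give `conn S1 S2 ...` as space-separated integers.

Answer: -43 -10 51 23

Derivation:
Op 1: conn=54 S1=40 S2=40 S3=40 blocked=[]
Op 2: conn=34 S1=20 S2=40 S3=40 blocked=[]
Op 3: conn=26 S1=20 S2=40 S3=32 blocked=[]
Op 4: conn=18 S1=12 S2=40 S3=32 blocked=[]
Op 5: conn=9 S1=12 S2=40 S3=23 blocked=[]
Op 6: conn=1 S1=4 S2=40 S3=23 blocked=[]
Op 7: conn=1 S1=28 S2=40 S3=23 blocked=[]
Op 8: conn=-16 S1=11 S2=40 S3=23 blocked=[1, 2, 3]
Op 9: conn=-32 S1=-5 S2=40 S3=23 blocked=[1, 2, 3]
Op 10: conn=-32 S1=1 S2=40 S3=23 blocked=[1, 2, 3]
Op 11: conn=-43 S1=-10 S2=40 S3=23 blocked=[1, 2, 3]
Op 12: conn=-43 S1=-10 S2=51 S3=23 blocked=[1, 2, 3]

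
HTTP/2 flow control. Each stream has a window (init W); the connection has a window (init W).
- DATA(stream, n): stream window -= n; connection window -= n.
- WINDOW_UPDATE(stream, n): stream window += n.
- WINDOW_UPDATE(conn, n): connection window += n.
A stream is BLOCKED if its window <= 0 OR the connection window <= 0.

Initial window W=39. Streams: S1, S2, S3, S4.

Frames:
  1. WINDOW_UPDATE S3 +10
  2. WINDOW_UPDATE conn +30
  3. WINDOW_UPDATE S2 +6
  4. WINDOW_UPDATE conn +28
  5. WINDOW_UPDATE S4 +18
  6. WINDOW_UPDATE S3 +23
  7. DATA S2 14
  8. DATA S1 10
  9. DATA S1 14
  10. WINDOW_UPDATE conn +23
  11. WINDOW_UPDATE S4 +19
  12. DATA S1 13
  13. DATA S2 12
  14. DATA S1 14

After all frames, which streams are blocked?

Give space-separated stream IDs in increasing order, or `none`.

Answer: S1

Derivation:
Op 1: conn=39 S1=39 S2=39 S3=49 S4=39 blocked=[]
Op 2: conn=69 S1=39 S2=39 S3=49 S4=39 blocked=[]
Op 3: conn=69 S1=39 S2=45 S3=49 S4=39 blocked=[]
Op 4: conn=97 S1=39 S2=45 S3=49 S4=39 blocked=[]
Op 5: conn=97 S1=39 S2=45 S3=49 S4=57 blocked=[]
Op 6: conn=97 S1=39 S2=45 S3=72 S4=57 blocked=[]
Op 7: conn=83 S1=39 S2=31 S3=72 S4=57 blocked=[]
Op 8: conn=73 S1=29 S2=31 S3=72 S4=57 blocked=[]
Op 9: conn=59 S1=15 S2=31 S3=72 S4=57 blocked=[]
Op 10: conn=82 S1=15 S2=31 S3=72 S4=57 blocked=[]
Op 11: conn=82 S1=15 S2=31 S3=72 S4=76 blocked=[]
Op 12: conn=69 S1=2 S2=31 S3=72 S4=76 blocked=[]
Op 13: conn=57 S1=2 S2=19 S3=72 S4=76 blocked=[]
Op 14: conn=43 S1=-12 S2=19 S3=72 S4=76 blocked=[1]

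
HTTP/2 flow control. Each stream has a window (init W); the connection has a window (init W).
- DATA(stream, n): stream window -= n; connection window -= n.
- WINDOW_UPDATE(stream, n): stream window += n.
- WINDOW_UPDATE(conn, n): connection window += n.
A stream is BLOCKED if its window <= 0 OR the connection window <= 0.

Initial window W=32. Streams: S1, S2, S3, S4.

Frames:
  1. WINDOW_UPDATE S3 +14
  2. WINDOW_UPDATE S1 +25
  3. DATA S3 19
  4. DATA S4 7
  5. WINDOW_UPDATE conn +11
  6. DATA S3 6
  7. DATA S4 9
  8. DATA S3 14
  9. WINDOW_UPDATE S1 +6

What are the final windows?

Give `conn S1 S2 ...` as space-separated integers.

Op 1: conn=32 S1=32 S2=32 S3=46 S4=32 blocked=[]
Op 2: conn=32 S1=57 S2=32 S3=46 S4=32 blocked=[]
Op 3: conn=13 S1=57 S2=32 S3=27 S4=32 blocked=[]
Op 4: conn=6 S1=57 S2=32 S3=27 S4=25 blocked=[]
Op 5: conn=17 S1=57 S2=32 S3=27 S4=25 blocked=[]
Op 6: conn=11 S1=57 S2=32 S3=21 S4=25 blocked=[]
Op 7: conn=2 S1=57 S2=32 S3=21 S4=16 blocked=[]
Op 8: conn=-12 S1=57 S2=32 S3=7 S4=16 blocked=[1, 2, 3, 4]
Op 9: conn=-12 S1=63 S2=32 S3=7 S4=16 blocked=[1, 2, 3, 4]

Answer: -12 63 32 7 16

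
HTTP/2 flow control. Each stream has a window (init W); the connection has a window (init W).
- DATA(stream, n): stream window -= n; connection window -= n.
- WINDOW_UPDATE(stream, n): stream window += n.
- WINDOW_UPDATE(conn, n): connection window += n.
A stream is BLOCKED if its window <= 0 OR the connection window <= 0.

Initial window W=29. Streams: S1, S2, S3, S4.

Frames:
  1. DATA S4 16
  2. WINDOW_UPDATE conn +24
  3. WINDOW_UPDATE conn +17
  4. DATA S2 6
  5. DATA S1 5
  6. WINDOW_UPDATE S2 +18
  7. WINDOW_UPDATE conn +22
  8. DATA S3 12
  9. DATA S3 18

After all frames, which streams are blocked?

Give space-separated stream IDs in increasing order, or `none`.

Op 1: conn=13 S1=29 S2=29 S3=29 S4=13 blocked=[]
Op 2: conn=37 S1=29 S2=29 S3=29 S4=13 blocked=[]
Op 3: conn=54 S1=29 S2=29 S3=29 S4=13 blocked=[]
Op 4: conn=48 S1=29 S2=23 S3=29 S4=13 blocked=[]
Op 5: conn=43 S1=24 S2=23 S3=29 S4=13 blocked=[]
Op 6: conn=43 S1=24 S2=41 S3=29 S4=13 blocked=[]
Op 7: conn=65 S1=24 S2=41 S3=29 S4=13 blocked=[]
Op 8: conn=53 S1=24 S2=41 S3=17 S4=13 blocked=[]
Op 9: conn=35 S1=24 S2=41 S3=-1 S4=13 blocked=[3]

Answer: S3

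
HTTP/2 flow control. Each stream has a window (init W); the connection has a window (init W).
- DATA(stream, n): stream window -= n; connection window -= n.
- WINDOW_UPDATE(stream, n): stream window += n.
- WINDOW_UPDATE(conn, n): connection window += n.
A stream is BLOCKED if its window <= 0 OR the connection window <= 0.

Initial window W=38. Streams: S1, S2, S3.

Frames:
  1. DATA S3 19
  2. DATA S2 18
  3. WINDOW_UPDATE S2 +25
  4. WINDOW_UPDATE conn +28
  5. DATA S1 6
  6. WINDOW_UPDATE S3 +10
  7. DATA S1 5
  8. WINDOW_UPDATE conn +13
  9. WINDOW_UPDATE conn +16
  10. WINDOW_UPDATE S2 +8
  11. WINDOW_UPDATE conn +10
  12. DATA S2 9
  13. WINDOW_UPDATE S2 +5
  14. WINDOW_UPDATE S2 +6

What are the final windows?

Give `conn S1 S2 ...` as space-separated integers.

Answer: 48 27 55 29

Derivation:
Op 1: conn=19 S1=38 S2=38 S3=19 blocked=[]
Op 2: conn=1 S1=38 S2=20 S3=19 blocked=[]
Op 3: conn=1 S1=38 S2=45 S3=19 blocked=[]
Op 4: conn=29 S1=38 S2=45 S3=19 blocked=[]
Op 5: conn=23 S1=32 S2=45 S3=19 blocked=[]
Op 6: conn=23 S1=32 S2=45 S3=29 blocked=[]
Op 7: conn=18 S1=27 S2=45 S3=29 blocked=[]
Op 8: conn=31 S1=27 S2=45 S3=29 blocked=[]
Op 9: conn=47 S1=27 S2=45 S3=29 blocked=[]
Op 10: conn=47 S1=27 S2=53 S3=29 blocked=[]
Op 11: conn=57 S1=27 S2=53 S3=29 blocked=[]
Op 12: conn=48 S1=27 S2=44 S3=29 blocked=[]
Op 13: conn=48 S1=27 S2=49 S3=29 blocked=[]
Op 14: conn=48 S1=27 S2=55 S3=29 blocked=[]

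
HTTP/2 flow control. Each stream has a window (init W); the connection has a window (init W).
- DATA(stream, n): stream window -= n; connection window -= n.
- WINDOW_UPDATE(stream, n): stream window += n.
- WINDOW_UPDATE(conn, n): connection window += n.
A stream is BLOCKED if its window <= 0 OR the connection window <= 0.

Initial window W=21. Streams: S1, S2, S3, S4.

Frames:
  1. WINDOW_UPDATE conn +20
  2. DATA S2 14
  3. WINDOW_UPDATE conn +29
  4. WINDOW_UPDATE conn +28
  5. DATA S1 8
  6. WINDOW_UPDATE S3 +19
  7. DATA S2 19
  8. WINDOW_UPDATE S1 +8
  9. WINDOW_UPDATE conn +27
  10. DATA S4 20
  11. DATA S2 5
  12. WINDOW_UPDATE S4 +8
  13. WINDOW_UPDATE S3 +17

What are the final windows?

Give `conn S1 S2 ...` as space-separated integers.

Answer: 59 21 -17 57 9

Derivation:
Op 1: conn=41 S1=21 S2=21 S3=21 S4=21 blocked=[]
Op 2: conn=27 S1=21 S2=7 S3=21 S4=21 blocked=[]
Op 3: conn=56 S1=21 S2=7 S3=21 S4=21 blocked=[]
Op 4: conn=84 S1=21 S2=7 S3=21 S4=21 blocked=[]
Op 5: conn=76 S1=13 S2=7 S3=21 S4=21 blocked=[]
Op 6: conn=76 S1=13 S2=7 S3=40 S4=21 blocked=[]
Op 7: conn=57 S1=13 S2=-12 S3=40 S4=21 blocked=[2]
Op 8: conn=57 S1=21 S2=-12 S3=40 S4=21 blocked=[2]
Op 9: conn=84 S1=21 S2=-12 S3=40 S4=21 blocked=[2]
Op 10: conn=64 S1=21 S2=-12 S3=40 S4=1 blocked=[2]
Op 11: conn=59 S1=21 S2=-17 S3=40 S4=1 blocked=[2]
Op 12: conn=59 S1=21 S2=-17 S3=40 S4=9 blocked=[2]
Op 13: conn=59 S1=21 S2=-17 S3=57 S4=9 blocked=[2]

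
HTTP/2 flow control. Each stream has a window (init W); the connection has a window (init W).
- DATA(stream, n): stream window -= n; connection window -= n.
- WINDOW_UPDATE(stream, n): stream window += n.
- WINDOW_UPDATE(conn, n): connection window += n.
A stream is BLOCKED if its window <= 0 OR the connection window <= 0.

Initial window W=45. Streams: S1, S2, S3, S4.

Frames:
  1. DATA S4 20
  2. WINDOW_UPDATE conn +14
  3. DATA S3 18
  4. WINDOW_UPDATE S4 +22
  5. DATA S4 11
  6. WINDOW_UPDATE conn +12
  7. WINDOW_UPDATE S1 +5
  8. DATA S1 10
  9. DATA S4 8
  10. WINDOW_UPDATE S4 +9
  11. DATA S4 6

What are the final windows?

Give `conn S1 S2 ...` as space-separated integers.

Answer: -2 40 45 27 31

Derivation:
Op 1: conn=25 S1=45 S2=45 S3=45 S4=25 blocked=[]
Op 2: conn=39 S1=45 S2=45 S3=45 S4=25 blocked=[]
Op 3: conn=21 S1=45 S2=45 S3=27 S4=25 blocked=[]
Op 4: conn=21 S1=45 S2=45 S3=27 S4=47 blocked=[]
Op 5: conn=10 S1=45 S2=45 S3=27 S4=36 blocked=[]
Op 6: conn=22 S1=45 S2=45 S3=27 S4=36 blocked=[]
Op 7: conn=22 S1=50 S2=45 S3=27 S4=36 blocked=[]
Op 8: conn=12 S1=40 S2=45 S3=27 S4=36 blocked=[]
Op 9: conn=4 S1=40 S2=45 S3=27 S4=28 blocked=[]
Op 10: conn=4 S1=40 S2=45 S3=27 S4=37 blocked=[]
Op 11: conn=-2 S1=40 S2=45 S3=27 S4=31 blocked=[1, 2, 3, 4]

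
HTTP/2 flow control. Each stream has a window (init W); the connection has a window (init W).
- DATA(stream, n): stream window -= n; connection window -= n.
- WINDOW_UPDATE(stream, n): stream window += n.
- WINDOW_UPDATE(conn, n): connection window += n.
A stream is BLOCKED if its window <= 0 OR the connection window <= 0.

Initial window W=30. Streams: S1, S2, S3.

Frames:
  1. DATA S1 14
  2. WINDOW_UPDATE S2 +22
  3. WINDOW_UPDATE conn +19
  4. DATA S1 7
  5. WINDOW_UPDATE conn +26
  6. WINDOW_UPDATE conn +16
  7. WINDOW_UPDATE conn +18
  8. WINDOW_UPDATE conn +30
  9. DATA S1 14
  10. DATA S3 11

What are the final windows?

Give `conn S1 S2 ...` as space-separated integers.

Answer: 93 -5 52 19

Derivation:
Op 1: conn=16 S1=16 S2=30 S3=30 blocked=[]
Op 2: conn=16 S1=16 S2=52 S3=30 blocked=[]
Op 3: conn=35 S1=16 S2=52 S3=30 blocked=[]
Op 4: conn=28 S1=9 S2=52 S3=30 blocked=[]
Op 5: conn=54 S1=9 S2=52 S3=30 blocked=[]
Op 6: conn=70 S1=9 S2=52 S3=30 blocked=[]
Op 7: conn=88 S1=9 S2=52 S3=30 blocked=[]
Op 8: conn=118 S1=9 S2=52 S3=30 blocked=[]
Op 9: conn=104 S1=-5 S2=52 S3=30 blocked=[1]
Op 10: conn=93 S1=-5 S2=52 S3=19 blocked=[1]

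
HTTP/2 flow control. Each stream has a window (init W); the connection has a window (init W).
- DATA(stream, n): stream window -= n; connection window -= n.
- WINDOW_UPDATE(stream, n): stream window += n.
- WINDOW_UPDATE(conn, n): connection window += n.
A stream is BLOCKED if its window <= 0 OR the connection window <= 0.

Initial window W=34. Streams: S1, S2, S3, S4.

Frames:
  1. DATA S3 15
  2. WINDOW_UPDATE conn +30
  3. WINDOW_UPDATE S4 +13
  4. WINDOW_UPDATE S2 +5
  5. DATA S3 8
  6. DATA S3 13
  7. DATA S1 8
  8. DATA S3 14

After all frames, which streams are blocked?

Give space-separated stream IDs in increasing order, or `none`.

Answer: S3

Derivation:
Op 1: conn=19 S1=34 S2=34 S3=19 S4=34 blocked=[]
Op 2: conn=49 S1=34 S2=34 S3=19 S4=34 blocked=[]
Op 3: conn=49 S1=34 S2=34 S3=19 S4=47 blocked=[]
Op 4: conn=49 S1=34 S2=39 S3=19 S4=47 blocked=[]
Op 5: conn=41 S1=34 S2=39 S3=11 S4=47 blocked=[]
Op 6: conn=28 S1=34 S2=39 S3=-2 S4=47 blocked=[3]
Op 7: conn=20 S1=26 S2=39 S3=-2 S4=47 blocked=[3]
Op 8: conn=6 S1=26 S2=39 S3=-16 S4=47 blocked=[3]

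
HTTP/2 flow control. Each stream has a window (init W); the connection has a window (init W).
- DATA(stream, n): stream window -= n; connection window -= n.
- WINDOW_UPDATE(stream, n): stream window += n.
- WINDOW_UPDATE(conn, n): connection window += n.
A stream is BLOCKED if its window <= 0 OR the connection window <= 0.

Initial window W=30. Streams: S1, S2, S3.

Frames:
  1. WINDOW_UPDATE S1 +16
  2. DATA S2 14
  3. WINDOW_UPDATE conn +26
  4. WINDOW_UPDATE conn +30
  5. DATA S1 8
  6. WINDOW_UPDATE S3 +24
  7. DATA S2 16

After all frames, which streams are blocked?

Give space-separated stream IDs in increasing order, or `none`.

Answer: S2

Derivation:
Op 1: conn=30 S1=46 S2=30 S3=30 blocked=[]
Op 2: conn=16 S1=46 S2=16 S3=30 blocked=[]
Op 3: conn=42 S1=46 S2=16 S3=30 blocked=[]
Op 4: conn=72 S1=46 S2=16 S3=30 blocked=[]
Op 5: conn=64 S1=38 S2=16 S3=30 blocked=[]
Op 6: conn=64 S1=38 S2=16 S3=54 blocked=[]
Op 7: conn=48 S1=38 S2=0 S3=54 blocked=[2]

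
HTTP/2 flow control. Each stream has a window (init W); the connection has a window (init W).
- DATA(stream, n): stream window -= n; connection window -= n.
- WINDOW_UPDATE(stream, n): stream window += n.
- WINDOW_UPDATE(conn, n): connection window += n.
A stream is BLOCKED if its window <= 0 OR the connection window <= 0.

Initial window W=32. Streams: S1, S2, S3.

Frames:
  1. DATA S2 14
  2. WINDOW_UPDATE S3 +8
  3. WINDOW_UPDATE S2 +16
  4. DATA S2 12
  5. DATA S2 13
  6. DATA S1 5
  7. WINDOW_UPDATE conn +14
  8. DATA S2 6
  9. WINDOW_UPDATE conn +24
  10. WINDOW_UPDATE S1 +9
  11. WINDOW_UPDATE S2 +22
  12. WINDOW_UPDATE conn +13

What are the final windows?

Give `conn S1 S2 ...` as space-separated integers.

Op 1: conn=18 S1=32 S2=18 S3=32 blocked=[]
Op 2: conn=18 S1=32 S2=18 S3=40 blocked=[]
Op 3: conn=18 S1=32 S2=34 S3=40 blocked=[]
Op 4: conn=6 S1=32 S2=22 S3=40 blocked=[]
Op 5: conn=-7 S1=32 S2=9 S3=40 blocked=[1, 2, 3]
Op 6: conn=-12 S1=27 S2=9 S3=40 blocked=[1, 2, 3]
Op 7: conn=2 S1=27 S2=9 S3=40 blocked=[]
Op 8: conn=-4 S1=27 S2=3 S3=40 blocked=[1, 2, 3]
Op 9: conn=20 S1=27 S2=3 S3=40 blocked=[]
Op 10: conn=20 S1=36 S2=3 S3=40 blocked=[]
Op 11: conn=20 S1=36 S2=25 S3=40 blocked=[]
Op 12: conn=33 S1=36 S2=25 S3=40 blocked=[]

Answer: 33 36 25 40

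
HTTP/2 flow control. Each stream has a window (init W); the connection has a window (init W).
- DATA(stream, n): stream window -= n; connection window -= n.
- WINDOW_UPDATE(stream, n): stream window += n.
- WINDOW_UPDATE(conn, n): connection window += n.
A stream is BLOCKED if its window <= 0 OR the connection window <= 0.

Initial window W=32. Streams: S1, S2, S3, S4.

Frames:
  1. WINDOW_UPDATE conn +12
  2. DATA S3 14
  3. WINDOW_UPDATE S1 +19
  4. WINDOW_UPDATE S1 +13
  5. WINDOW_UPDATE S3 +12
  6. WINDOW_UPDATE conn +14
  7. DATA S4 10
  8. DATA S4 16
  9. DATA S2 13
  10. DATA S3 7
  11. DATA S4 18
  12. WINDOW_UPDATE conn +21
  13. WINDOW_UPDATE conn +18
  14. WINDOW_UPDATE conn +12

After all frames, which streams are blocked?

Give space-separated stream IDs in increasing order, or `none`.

Op 1: conn=44 S1=32 S2=32 S3=32 S4=32 blocked=[]
Op 2: conn=30 S1=32 S2=32 S3=18 S4=32 blocked=[]
Op 3: conn=30 S1=51 S2=32 S3=18 S4=32 blocked=[]
Op 4: conn=30 S1=64 S2=32 S3=18 S4=32 blocked=[]
Op 5: conn=30 S1=64 S2=32 S3=30 S4=32 blocked=[]
Op 6: conn=44 S1=64 S2=32 S3=30 S4=32 blocked=[]
Op 7: conn=34 S1=64 S2=32 S3=30 S4=22 blocked=[]
Op 8: conn=18 S1=64 S2=32 S3=30 S4=6 blocked=[]
Op 9: conn=5 S1=64 S2=19 S3=30 S4=6 blocked=[]
Op 10: conn=-2 S1=64 S2=19 S3=23 S4=6 blocked=[1, 2, 3, 4]
Op 11: conn=-20 S1=64 S2=19 S3=23 S4=-12 blocked=[1, 2, 3, 4]
Op 12: conn=1 S1=64 S2=19 S3=23 S4=-12 blocked=[4]
Op 13: conn=19 S1=64 S2=19 S3=23 S4=-12 blocked=[4]
Op 14: conn=31 S1=64 S2=19 S3=23 S4=-12 blocked=[4]

Answer: S4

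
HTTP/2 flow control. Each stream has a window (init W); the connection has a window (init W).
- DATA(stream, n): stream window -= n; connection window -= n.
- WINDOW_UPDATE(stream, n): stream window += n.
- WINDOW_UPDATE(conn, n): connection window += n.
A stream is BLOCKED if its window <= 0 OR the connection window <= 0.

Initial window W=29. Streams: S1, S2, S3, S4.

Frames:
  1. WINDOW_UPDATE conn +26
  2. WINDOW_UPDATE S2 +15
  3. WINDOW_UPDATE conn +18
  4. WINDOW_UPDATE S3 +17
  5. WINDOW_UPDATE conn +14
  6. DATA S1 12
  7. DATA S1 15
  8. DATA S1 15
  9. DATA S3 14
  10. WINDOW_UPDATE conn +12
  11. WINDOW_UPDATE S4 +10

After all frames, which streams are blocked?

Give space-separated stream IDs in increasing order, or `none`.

Op 1: conn=55 S1=29 S2=29 S3=29 S4=29 blocked=[]
Op 2: conn=55 S1=29 S2=44 S3=29 S4=29 blocked=[]
Op 3: conn=73 S1=29 S2=44 S3=29 S4=29 blocked=[]
Op 4: conn=73 S1=29 S2=44 S3=46 S4=29 blocked=[]
Op 5: conn=87 S1=29 S2=44 S3=46 S4=29 blocked=[]
Op 6: conn=75 S1=17 S2=44 S3=46 S4=29 blocked=[]
Op 7: conn=60 S1=2 S2=44 S3=46 S4=29 blocked=[]
Op 8: conn=45 S1=-13 S2=44 S3=46 S4=29 blocked=[1]
Op 9: conn=31 S1=-13 S2=44 S3=32 S4=29 blocked=[1]
Op 10: conn=43 S1=-13 S2=44 S3=32 S4=29 blocked=[1]
Op 11: conn=43 S1=-13 S2=44 S3=32 S4=39 blocked=[1]

Answer: S1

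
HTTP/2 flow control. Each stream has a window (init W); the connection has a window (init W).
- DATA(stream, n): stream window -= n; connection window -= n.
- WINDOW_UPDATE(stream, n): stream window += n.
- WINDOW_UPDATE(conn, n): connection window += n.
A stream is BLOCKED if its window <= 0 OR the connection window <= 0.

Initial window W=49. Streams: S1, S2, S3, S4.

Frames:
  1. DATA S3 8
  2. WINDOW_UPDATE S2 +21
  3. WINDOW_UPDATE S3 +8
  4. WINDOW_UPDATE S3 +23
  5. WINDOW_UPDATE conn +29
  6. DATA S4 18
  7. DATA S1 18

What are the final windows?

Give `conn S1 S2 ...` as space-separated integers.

Answer: 34 31 70 72 31

Derivation:
Op 1: conn=41 S1=49 S2=49 S3=41 S4=49 blocked=[]
Op 2: conn=41 S1=49 S2=70 S3=41 S4=49 blocked=[]
Op 3: conn=41 S1=49 S2=70 S3=49 S4=49 blocked=[]
Op 4: conn=41 S1=49 S2=70 S3=72 S4=49 blocked=[]
Op 5: conn=70 S1=49 S2=70 S3=72 S4=49 blocked=[]
Op 6: conn=52 S1=49 S2=70 S3=72 S4=31 blocked=[]
Op 7: conn=34 S1=31 S2=70 S3=72 S4=31 blocked=[]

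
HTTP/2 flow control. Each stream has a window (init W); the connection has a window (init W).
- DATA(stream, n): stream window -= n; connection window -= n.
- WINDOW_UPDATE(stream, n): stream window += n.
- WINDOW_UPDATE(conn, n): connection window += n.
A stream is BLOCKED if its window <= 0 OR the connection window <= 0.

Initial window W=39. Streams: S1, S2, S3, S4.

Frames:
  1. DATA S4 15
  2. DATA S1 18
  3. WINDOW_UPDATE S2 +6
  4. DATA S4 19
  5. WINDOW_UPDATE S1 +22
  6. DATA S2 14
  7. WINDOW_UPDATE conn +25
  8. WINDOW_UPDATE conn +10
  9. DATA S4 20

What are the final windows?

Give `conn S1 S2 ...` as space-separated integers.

Op 1: conn=24 S1=39 S2=39 S3=39 S4=24 blocked=[]
Op 2: conn=6 S1=21 S2=39 S3=39 S4=24 blocked=[]
Op 3: conn=6 S1=21 S2=45 S3=39 S4=24 blocked=[]
Op 4: conn=-13 S1=21 S2=45 S3=39 S4=5 blocked=[1, 2, 3, 4]
Op 5: conn=-13 S1=43 S2=45 S3=39 S4=5 blocked=[1, 2, 3, 4]
Op 6: conn=-27 S1=43 S2=31 S3=39 S4=5 blocked=[1, 2, 3, 4]
Op 7: conn=-2 S1=43 S2=31 S3=39 S4=5 blocked=[1, 2, 3, 4]
Op 8: conn=8 S1=43 S2=31 S3=39 S4=5 blocked=[]
Op 9: conn=-12 S1=43 S2=31 S3=39 S4=-15 blocked=[1, 2, 3, 4]

Answer: -12 43 31 39 -15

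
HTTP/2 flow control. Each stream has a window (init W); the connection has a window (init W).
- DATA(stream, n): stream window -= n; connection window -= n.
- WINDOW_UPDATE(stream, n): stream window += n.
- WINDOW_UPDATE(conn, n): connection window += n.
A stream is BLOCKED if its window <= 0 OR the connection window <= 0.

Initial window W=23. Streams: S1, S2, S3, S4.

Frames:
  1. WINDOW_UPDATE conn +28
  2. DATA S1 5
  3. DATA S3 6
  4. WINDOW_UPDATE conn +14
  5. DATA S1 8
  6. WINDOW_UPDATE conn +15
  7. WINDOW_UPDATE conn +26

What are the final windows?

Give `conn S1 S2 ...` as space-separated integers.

Op 1: conn=51 S1=23 S2=23 S3=23 S4=23 blocked=[]
Op 2: conn=46 S1=18 S2=23 S3=23 S4=23 blocked=[]
Op 3: conn=40 S1=18 S2=23 S3=17 S4=23 blocked=[]
Op 4: conn=54 S1=18 S2=23 S3=17 S4=23 blocked=[]
Op 5: conn=46 S1=10 S2=23 S3=17 S4=23 blocked=[]
Op 6: conn=61 S1=10 S2=23 S3=17 S4=23 blocked=[]
Op 7: conn=87 S1=10 S2=23 S3=17 S4=23 blocked=[]

Answer: 87 10 23 17 23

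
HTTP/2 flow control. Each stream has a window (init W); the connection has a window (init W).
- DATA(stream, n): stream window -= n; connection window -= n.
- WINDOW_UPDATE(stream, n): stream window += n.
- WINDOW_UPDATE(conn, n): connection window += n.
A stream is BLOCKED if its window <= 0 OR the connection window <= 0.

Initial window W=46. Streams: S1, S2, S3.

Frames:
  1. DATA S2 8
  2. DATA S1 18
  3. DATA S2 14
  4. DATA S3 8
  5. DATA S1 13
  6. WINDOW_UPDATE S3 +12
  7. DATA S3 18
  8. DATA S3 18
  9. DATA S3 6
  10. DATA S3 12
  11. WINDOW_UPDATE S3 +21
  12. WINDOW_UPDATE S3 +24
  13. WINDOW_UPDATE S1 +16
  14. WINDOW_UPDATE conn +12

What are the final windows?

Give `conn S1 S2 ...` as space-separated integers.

Answer: -57 31 24 41

Derivation:
Op 1: conn=38 S1=46 S2=38 S3=46 blocked=[]
Op 2: conn=20 S1=28 S2=38 S3=46 blocked=[]
Op 3: conn=6 S1=28 S2=24 S3=46 blocked=[]
Op 4: conn=-2 S1=28 S2=24 S3=38 blocked=[1, 2, 3]
Op 5: conn=-15 S1=15 S2=24 S3=38 blocked=[1, 2, 3]
Op 6: conn=-15 S1=15 S2=24 S3=50 blocked=[1, 2, 3]
Op 7: conn=-33 S1=15 S2=24 S3=32 blocked=[1, 2, 3]
Op 8: conn=-51 S1=15 S2=24 S3=14 blocked=[1, 2, 3]
Op 9: conn=-57 S1=15 S2=24 S3=8 blocked=[1, 2, 3]
Op 10: conn=-69 S1=15 S2=24 S3=-4 blocked=[1, 2, 3]
Op 11: conn=-69 S1=15 S2=24 S3=17 blocked=[1, 2, 3]
Op 12: conn=-69 S1=15 S2=24 S3=41 blocked=[1, 2, 3]
Op 13: conn=-69 S1=31 S2=24 S3=41 blocked=[1, 2, 3]
Op 14: conn=-57 S1=31 S2=24 S3=41 blocked=[1, 2, 3]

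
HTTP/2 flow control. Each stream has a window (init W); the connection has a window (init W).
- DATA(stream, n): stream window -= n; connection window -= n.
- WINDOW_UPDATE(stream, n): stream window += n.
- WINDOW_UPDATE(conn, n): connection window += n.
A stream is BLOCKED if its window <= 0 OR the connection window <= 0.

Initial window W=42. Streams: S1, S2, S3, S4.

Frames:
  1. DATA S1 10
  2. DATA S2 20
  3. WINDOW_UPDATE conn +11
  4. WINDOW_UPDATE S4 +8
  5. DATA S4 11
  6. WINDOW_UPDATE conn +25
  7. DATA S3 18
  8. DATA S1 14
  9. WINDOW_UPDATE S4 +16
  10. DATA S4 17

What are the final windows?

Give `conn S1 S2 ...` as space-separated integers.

Op 1: conn=32 S1=32 S2=42 S3=42 S4=42 blocked=[]
Op 2: conn=12 S1=32 S2=22 S3=42 S4=42 blocked=[]
Op 3: conn=23 S1=32 S2=22 S3=42 S4=42 blocked=[]
Op 4: conn=23 S1=32 S2=22 S3=42 S4=50 blocked=[]
Op 5: conn=12 S1=32 S2=22 S3=42 S4=39 blocked=[]
Op 6: conn=37 S1=32 S2=22 S3=42 S4=39 blocked=[]
Op 7: conn=19 S1=32 S2=22 S3=24 S4=39 blocked=[]
Op 8: conn=5 S1=18 S2=22 S3=24 S4=39 blocked=[]
Op 9: conn=5 S1=18 S2=22 S3=24 S4=55 blocked=[]
Op 10: conn=-12 S1=18 S2=22 S3=24 S4=38 blocked=[1, 2, 3, 4]

Answer: -12 18 22 24 38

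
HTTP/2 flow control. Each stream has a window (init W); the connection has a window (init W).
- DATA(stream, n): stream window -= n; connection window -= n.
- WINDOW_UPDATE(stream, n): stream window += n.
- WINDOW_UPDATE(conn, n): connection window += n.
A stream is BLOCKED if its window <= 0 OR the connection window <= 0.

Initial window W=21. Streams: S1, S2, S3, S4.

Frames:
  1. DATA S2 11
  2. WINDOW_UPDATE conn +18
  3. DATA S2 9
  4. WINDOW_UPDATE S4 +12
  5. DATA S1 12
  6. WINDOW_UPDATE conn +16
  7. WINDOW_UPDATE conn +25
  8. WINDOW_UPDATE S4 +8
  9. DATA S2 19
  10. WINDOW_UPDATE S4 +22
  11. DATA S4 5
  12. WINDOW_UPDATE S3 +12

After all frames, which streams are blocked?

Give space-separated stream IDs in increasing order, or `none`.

Answer: S2

Derivation:
Op 1: conn=10 S1=21 S2=10 S3=21 S4=21 blocked=[]
Op 2: conn=28 S1=21 S2=10 S3=21 S4=21 blocked=[]
Op 3: conn=19 S1=21 S2=1 S3=21 S4=21 blocked=[]
Op 4: conn=19 S1=21 S2=1 S3=21 S4=33 blocked=[]
Op 5: conn=7 S1=9 S2=1 S3=21 S4=33 blocked=[]
Op 6: conn=23 S1=9 S2=1 S3=21 S4=33 blocked=[]
Op 7: conn=48 S1=9 S2=1 S3=21 S4=33 blocked=[]
Op 8: conn=48 S1=9 S2=1 S3=21 S4=41 blocked=[]
Op 9: conn=29 S1=9 S2=-18 S3=21 S4=41 blocked=[2]
Op 10: conn=29 S1=9 S2=-18 S3=21 S4=63 blocked=[2]
Op 11: conn=24 S1=9 S2=-18 S3=21 S4=58 blocked=[2]
Op 12: conn=24 S1=9 S2=-18 S3=33 S4=58 blocked=[2]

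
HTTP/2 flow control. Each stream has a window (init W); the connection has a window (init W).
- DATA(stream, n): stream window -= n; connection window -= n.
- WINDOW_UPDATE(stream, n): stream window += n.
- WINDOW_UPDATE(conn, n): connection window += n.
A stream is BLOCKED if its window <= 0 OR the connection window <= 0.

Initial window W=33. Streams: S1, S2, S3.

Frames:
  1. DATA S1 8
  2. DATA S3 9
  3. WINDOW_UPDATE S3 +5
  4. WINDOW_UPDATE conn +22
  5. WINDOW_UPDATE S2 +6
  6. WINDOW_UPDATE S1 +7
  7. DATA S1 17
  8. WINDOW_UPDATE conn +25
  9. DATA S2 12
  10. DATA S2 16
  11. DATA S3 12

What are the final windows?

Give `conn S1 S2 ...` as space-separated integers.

Op 1: conn=25 S1=25 S2=33 S3=33 blocked=[]
Op 2: conn=16 S1=25 S2=33 S3=24 blocked=[]
Op 3: conn=16 S1=25 S2=33 S3=29 blocked=[]
Op 4: conn=38 S1=25 S2=33 S3=29 blocked=[]
Op 5: conn=38 S1=25 S2=39 S3=29 blocked=[]
Op 6: conn=38 S1=32 S2=39 S3=29 blocked=[]
Op 7: conn=21 S1=15 S2=39 S3=29 blocked=[]
Op 8: conn=46 S1=15 S2=39 S3=29 blocked=[]
Op 9: conn=34 S1=15 S2=27 S3=29 blocked=[]
Op 10: conn=18 S1=15 S2=11 S3=29 blocked=[]
Op 11: conn=6 S1=15 S2=11 S3=17 blocked=[]

Answer: 6 15 11 17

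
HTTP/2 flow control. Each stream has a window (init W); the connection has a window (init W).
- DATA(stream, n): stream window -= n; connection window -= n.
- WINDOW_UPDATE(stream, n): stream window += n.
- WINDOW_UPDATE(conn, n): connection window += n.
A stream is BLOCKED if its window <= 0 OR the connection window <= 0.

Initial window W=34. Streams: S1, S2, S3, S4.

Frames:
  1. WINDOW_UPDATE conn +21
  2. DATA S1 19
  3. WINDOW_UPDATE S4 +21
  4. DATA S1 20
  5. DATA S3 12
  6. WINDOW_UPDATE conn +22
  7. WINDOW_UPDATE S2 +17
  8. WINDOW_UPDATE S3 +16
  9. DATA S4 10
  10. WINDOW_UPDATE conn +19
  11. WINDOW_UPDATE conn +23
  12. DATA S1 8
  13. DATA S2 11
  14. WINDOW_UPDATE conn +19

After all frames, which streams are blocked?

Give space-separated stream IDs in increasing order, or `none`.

Answer: S1

Derivation:
Op 1: conn=55 S1=34 S2=34 S3=34 S4=34 blocked=[]
Op 2: conn=36 S1=15 S2=34 S3=34 S4=34 blocked=[]
Op 3: conn=36 S1=15 S2=34 S3=34 S4=55 blocked=[]
Op 4: conn=16 S1=-5 S2=34 S3=34 S4=55 blocked=[1]
Op 5: conn=4 S1=-5 S2=34 S3=22 S4=55 blocked=[1]
Op 6: conn=26 S1=-5 S2=34 S3=22 S4=55 blocked=[1]
Op 7: conn=26 S1=-5 S2=51 S3=22 S4=55 blocked=[1]
Op 8: conn=26 S1=-5 S2=51 S3=38 S4=55 blocked=[1]
Op 9: conn=16 S1=-5 S2=51 S3=38 S4=45 blocked=[1]
Op 10: conn=35 S1=-5 S2=51 S3=38 S4=45 blocked=[1]
Op 11: conn=58 S1=-5 S2=51 S3=38 S4=45 blocked=[1]
Op 12: conn=50 S1=-13 S2=51 S3=38 S4=45 blocked=[1]
Op 13: conn=39 S1=-13 S2=40 S3=38 S4=45 blocked=[1]
Op 14: conn=58 S1=-13 S2=40 S3=38 S4=45 blocked=[1]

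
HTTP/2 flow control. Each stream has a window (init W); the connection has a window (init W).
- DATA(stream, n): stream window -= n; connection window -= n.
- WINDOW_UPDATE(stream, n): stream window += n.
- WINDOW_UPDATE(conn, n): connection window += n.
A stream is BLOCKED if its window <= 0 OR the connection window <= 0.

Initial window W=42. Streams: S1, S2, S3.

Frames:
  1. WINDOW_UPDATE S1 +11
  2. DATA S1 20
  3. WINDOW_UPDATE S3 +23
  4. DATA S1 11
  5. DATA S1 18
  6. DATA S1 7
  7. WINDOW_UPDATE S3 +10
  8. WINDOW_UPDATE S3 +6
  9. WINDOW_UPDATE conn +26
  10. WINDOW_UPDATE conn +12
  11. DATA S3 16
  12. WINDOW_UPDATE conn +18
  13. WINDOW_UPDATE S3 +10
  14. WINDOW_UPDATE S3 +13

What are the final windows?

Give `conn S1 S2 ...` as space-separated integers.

Answer: 26 -3 42 88

Derivation:
Op 1: conn=42 S1=53 S2=42 S3=42 blocked=[]
Op 2: conn=22 S1=33 S2=42 S3=42 blocked=[]
Op 3: conn=22 S1=33 S2=42 S3=65 blocked=[]
Op 4: conn=11 S1=22 S2=42 S3=65 blocked=[]
Op 5: conn=-7 S1=4 S2=42 S3=65 blocked=[1, 2, 3]
Op 6: conn=-14 S1=-3 S2=42 S3=65 blocked=[1, 2, 3]
Op 7: conn=-14 S1=-3 S2=42 S3=75 blocked=[1, 2, 3]
Op 8: conn=-14 S1=-3 S2=42 S3=81 blocked=[1, 2, 3]
Op 9: conn=12 S1=-3 S2=42 S3=81 blocked=[1]
Op 10: conn=24 S1=-3 S2=42 S3=81 blocked=[1]
Op 11: conn=8 S1=-3 S2=42 S3=65 blocked=[1]
Op 12: conn=26 S1=-3 S2=42 S3=65 blocked=[1]
Op 13: conn=26 S1=-3 S2=42 S3=75 blocked=[1]
Op 14: conn=26 S1=-3 S2=42 S3=88 blocked=[1]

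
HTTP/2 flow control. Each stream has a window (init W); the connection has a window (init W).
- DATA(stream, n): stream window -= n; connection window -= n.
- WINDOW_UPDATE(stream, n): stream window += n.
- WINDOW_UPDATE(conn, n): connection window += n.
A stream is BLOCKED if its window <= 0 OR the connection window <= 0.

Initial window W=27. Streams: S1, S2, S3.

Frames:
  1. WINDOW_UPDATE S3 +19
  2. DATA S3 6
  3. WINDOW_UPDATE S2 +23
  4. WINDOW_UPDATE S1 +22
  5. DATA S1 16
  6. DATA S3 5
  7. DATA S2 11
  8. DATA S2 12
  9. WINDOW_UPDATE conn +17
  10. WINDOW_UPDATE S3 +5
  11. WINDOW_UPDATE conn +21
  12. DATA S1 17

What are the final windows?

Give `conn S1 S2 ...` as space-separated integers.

Answer: -2 16 27 40

Derivation:
Op 1: conn=27 S1=27 S2=27 S3=46 blocked=[]
Op 2: conn=21 S1=27 S2=27 S3=40 blocked=[]
Op 3: conn=21 S1=27 S2=50 S3=40 blocked=[]
Op 4: conn=21 S1=49 S2=50 S3=40 blocked=[]
Op 5: conn=5 S1=33 S2=50 S3=40 blocked=[]
Op 6: conn=0 S1=33 S2=50 S3=35 blocked=[1, 2, 3]
Op 7: conn=-11 S1=33 S2=39 S3=35 blocked=[1, 2, 3]
Op 8: conn=-23 S1=33 S2=27 S3=35 blocked=[1, 2, 3]
Op 9: conn=-6 S1=33 S2=27 S3=35 blocked=[1, 2, 3]
Op 10: conn=-6 S1=33 S2=27 S3=40 blocked=[1, 2, 3]
Op 11: conn=15 S1=33 S2=27 S3=40 blocked=[]
Op 12: conn=-2 S1=16 S2=27 S3=40 blocked=[1, 2, 3]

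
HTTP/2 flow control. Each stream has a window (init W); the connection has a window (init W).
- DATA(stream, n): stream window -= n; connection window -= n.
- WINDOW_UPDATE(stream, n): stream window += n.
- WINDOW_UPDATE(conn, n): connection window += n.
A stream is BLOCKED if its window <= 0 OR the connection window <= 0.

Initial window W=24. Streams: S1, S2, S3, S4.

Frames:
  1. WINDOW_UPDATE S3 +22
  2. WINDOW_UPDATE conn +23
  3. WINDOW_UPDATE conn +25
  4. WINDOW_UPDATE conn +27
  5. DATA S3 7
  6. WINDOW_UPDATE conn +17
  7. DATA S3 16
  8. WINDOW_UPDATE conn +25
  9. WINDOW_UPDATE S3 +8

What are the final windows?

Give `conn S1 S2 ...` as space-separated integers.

Op 1: conn=24 S1=24 S2=24 S3=46 S4=24 blocked=[]
Op 2: conn=47 S1=24 S2=24 S3=46 S4=24 blocked=[]
Op 3: conn=72 S1=24 S2=24 S3=46 S4=24 blocked=[]
Op 4: conn=99 S1=24 S2=24 S3=46 S4=24 blocked=[]
Op 5: conn=92 S1=24 S2=24 S3=39 S4=24 blocked=[]
Op 6: conn=109 S1=24 S2=24 S3=39 S4=24 blocked=[]
Op 7: conn=93 S1=24 S2=24 S3=23 S4=24 blocked=[]
Op 8: conn=118 S1=24 S2=24 S3=23 S4=24 blocked=[]
Op 9: conn=118 S1=24 S2=24 S3=31 S4=24 blocked=[]

Answer: 118 24 24 31 24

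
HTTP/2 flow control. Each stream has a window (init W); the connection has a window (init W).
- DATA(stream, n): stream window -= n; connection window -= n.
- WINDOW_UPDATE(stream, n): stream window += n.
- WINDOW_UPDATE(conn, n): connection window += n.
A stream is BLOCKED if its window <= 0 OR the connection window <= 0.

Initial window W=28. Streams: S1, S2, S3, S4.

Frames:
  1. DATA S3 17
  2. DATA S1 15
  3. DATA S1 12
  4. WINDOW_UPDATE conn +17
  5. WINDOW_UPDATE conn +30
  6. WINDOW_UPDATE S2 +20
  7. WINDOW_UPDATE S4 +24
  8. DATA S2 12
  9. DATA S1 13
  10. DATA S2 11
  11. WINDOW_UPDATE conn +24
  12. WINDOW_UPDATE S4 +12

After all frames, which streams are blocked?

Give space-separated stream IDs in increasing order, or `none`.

Answer: S1

Derivation:
Op 1: conn=11 S1=28 S2=28 S3=11 S4=28 blocked=[]
Op 2: conn=-4 S1=13 S2=28 S3=11 S4=28 blocked=[1, 2, 3, 4]
Op 3: conn=-16 S1=1 S2=28 S3=11 S4=28 blocked=[1, 2, 3, 4]
Op 4: conn=1 S1=1 S2=28 S3=11 S4=28 blocked=[]
Op 5: conn=31 S1=1 S2=28 S3=11 S4=28 blocked=[]
Op 6: conn=31 S1=1 S2=48 S3=11 S4=28 blocked=[]
Op 7: conn=31 S1=1 S2=48 S3=11 S4=52 blocked=[]
Op 8: conn=19 S1=1 S2=36 S3=11 S4=52 blocked=[]
Op 9: conn=6 S1=-12 S2=36 S3=11 S4=52 blocked=[1]
Op 10: conn=-5 S1=-12 S2=25 S3=11 S4=52 blocked=[1, 2, 3, 4]
Op 11: conn=19 S1=-12 S2=25 S3=11 S4=52 blocked=[1]
Op 12: conn=19 S1=-12 S2=25 S3=11 S4=64 blocked=[1]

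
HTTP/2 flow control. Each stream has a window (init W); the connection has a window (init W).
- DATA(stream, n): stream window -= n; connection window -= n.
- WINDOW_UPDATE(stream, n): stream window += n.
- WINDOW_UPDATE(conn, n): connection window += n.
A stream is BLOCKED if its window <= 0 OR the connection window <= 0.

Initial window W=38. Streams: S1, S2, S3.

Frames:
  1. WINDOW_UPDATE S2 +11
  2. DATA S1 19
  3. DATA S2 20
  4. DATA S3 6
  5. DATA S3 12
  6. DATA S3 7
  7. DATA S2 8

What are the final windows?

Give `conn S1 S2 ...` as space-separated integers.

Op 1: conn=38 S1=38 S2=49 S3=38 blocked=[]
Op 2: conn=19 S1=19 S2=49 S3=38 blocked=[]
Op 3: conn=-1 S1=19 S2=29 S3=38 blocked=[1, 2, 3]
Op 4: conn=-7 S1=19 S2=29 S3=32 blocked=[1, 2, 3]
Op 5: conn=-19 S1=19 S2=29 S3=20 blocked=[1, 2, 3]
Op 6: conn=-26 S1=19 S2=29 S3=13 blocked=[1, 2, 3]
Op 7: conn=-34 S1=19 S2=21 S3=13 blocked=[1, 2, 3]

Answer: -34 19 21 13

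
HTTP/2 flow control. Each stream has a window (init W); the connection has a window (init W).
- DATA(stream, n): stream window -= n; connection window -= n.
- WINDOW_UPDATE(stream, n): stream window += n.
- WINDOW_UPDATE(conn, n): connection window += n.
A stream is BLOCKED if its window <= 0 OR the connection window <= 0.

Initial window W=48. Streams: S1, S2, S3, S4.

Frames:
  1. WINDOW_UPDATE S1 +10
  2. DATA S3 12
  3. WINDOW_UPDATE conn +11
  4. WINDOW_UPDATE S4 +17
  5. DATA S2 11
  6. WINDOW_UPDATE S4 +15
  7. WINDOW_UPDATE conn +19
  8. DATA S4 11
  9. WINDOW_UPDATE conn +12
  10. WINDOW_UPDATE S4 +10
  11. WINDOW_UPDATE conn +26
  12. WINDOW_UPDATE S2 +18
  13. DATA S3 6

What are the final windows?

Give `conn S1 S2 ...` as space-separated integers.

Answer: 76 58 55 30 79

Derivation:
Op 1: conn=48 S1=58 S2=48 S3=48 S4=48 blocked=[]
Op 2: conn=36 S1=58 S2=48 S3=36 S4=48 blocked=[]
Op 3: conn=47 S1=58 S2=48 S3=36 S4=48 blocked=[]
Op 4: conn=47 S1=58 S2=48 S3=36 S4=65 blocked=[]
Op 5: conn=36 S1=58 S2=37 S3=36 S4=65 blocked=[]
Op 6: conn=36 S1=58 S2=37 S3=36 S4=80 blocked=[]
Op 7: conn=55 S1=58 S2=37 S3=36 S4=80 blocked=[]
Op 8: conn=44 S1=58 S2=37 S3=36 S4=69 blocked=[]
Op 9: conn=56 S1=58 S2=37 S3=36 S4=69 blocked=[]
Op 10: conn=56 S1=58 S2=37 S3=36 S4=79 blocked=[]
Op 11: conn=82 S1=58 S2=37 S3=36 S4=79 blocked=[]
Op 12: conn=82 S1=58 S2=55 S3=36 S4=79 blocked=[]
Op 13: conn=76 S1=58 S2=55 S3=30 S4=79 blocked=[]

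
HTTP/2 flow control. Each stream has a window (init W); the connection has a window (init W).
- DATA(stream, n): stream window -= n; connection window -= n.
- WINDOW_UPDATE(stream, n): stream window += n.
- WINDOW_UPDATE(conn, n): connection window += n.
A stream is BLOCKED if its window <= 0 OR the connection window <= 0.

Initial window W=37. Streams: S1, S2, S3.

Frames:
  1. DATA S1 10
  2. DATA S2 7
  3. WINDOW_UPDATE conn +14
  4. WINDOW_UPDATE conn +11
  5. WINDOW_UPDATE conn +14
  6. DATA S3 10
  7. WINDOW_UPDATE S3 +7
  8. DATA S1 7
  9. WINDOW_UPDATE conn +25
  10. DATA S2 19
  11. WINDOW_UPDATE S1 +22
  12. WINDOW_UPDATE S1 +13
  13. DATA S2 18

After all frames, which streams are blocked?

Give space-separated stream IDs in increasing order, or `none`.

Answer: S2

Derivation:
Op 1: conn=27 S1=27 S2=37 S3=37 blocked=[]
Op 2: conn=20 S1=27 S2=30 S3=37 blocked=[]
Op 3: conn=34 S1=27 S2=30 S3=37 blocked=[]
Op 4: conn=45 S1=27 S2=30 S3=37 blocked=[]
Op 5: conn=59 S1=27 S2=30 S3=37 blocked=[]
Op 6: conn=49 S1=27 S2=30 S3=27 blocked=[]
Op 7: conn=49 S1=27 S2=30 S3=34 blocked=[]
Op 8: conn=42 S1=20 S2=30 S3=34 blocked=[]
Op 9: conn=67 S1=20 S2=30 S3=34 blocked=[]
Op 10: conn=48 S1=20 S2=11 S3=34 blocked=[]
Op 11: conn=48 S1=42 S2=11 S3=34 blocked=[]
Op 12: conn=48 S1=55 S2=11 S3=34 blocked=[]
Op 13: conn=30 S1=55 S2=-7 S3=34 blocked=[2]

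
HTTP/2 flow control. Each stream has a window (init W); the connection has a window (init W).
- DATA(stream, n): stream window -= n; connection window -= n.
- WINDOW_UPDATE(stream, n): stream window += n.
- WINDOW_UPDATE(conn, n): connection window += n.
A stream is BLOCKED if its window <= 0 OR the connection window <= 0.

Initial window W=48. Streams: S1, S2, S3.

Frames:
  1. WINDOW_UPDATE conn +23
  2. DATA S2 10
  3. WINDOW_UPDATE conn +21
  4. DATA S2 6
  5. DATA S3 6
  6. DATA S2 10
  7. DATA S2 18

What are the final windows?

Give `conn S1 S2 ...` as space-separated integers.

Answer: 42 48 4 42

Derivation:
Op 1: conn=71 S1=48 S2=48 S3=48 blocked=[]
Op 2: conn=61 S1=48 S2=38 S3=48 blocked=[]
Op 3: conn=82 S1=48 S2=38 S3=48 blocked=[]
Op 4: conn=76 S1=48 S2=32 S3=48 blocked=[]
Op 5: conn=70 S1=48 S2=32 S3=42 blocked=[]
Op 6: conn=60 S1=48 S2=22 S3=42 blocked=[]
Op 7: conn=42 S1=48 S2=4 S3=42 blocked=[]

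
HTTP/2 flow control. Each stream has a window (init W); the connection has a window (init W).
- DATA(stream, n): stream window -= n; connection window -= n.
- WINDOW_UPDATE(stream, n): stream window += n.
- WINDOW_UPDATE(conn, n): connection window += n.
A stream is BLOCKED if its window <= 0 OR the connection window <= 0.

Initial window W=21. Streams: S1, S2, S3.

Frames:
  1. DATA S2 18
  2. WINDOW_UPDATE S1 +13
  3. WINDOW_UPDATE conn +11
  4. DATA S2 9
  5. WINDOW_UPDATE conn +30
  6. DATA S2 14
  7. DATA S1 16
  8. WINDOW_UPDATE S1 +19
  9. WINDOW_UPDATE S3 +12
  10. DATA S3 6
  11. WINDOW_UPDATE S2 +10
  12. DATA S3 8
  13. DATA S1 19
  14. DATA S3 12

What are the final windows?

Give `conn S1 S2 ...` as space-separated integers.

Op 1: conn=3 S1=21 S2=3 S3=21 blocked=[]
Op 2: conn=3 S1=34 S2=3 S3=21 blocked=[]
Op 3: conn=14 S1=34 S2=3 S3=21 blocked=[]
Op 4: conn=5 S1=34 S2=-6 S3=21 blocked=[2]
Op 5: conn=35 S1=34 S2=-6 S3=21 blocked=[2]
Op 6: conn=21 S1=34 S2=-20 S3=21 blocked=[2]
Op 7: conn=5 S1=18 S2=-20 S3=21 blocked=[2]
Op 8: conn=5 S1=37 S2=-20 S3=21 blocked=[2]
Op 9: conn=5 S1=37 S2=-20 S3=33 blocked=[2]
Op 10: conn=-1 S1=37 S2=-20 S3=27 blocked=[1, 2, 3]
Op 11: conn=-1 S1=37 S2=-10 S3=27 blocked=[1, 2, 3]
Op 12: conn=-9 S1=37 S2=-10 S3=19 blocked=[1, 2, 3]
Op 13: conn=-28 S1=18 S2=-10 S3=19 blocked=[1, 2, 3]
Op 14: conn=-40 S1=18 S2=-10 S3=7 blocked=[1, 2, 3]

Answer: -40 18 -10 7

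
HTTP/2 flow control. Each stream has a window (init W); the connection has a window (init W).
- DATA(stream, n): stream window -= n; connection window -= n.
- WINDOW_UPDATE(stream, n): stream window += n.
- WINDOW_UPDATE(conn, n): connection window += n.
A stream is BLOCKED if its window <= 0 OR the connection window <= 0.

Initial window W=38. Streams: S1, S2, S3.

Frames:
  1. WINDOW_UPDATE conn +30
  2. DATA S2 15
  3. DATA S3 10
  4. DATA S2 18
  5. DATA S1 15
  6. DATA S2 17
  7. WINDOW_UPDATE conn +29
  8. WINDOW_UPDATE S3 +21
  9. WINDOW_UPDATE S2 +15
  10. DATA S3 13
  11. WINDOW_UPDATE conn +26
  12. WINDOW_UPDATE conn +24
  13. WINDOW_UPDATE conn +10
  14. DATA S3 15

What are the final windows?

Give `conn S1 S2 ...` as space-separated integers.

Answer: 54 23 3 21

Derivation:
Op 1: conn=68 S1=38 S2=38 S3=38 blocked=[]
Op 2: conn=53 S1=38 S2=23 S3=38 blocked=[]
Op 3: conn=43 S1=38 S2=23 S3=28 blocked=[]
Op 4: conn=25 S1=38 S2=5 S3=28 blocked=[]
Op 5: conn=10 S1=23 S2=5 S3=28 blocked=[]
Op 6: conn=-7 S1=23 S2=-12 S3=28 blocked=[1, 2, 3]
Op 7: conn=22 S1=23 S2=-12 S3=28 blocked=[2]
Op 8: conn=22 S1=23 S2=-12 S3=49 blocked=[2]
Op 9: conn=22 S1=23 S2=3 S3=49 blocked=[]
Op 10: conn=9 S1=23 S2=3 S3=36 blocked=[]
Op 11: conn=35 S1=23 S2=3 S3=36 blocked=[]
Op 12: conn=59 S1=23 S2=3 S3=36 blocked=[]
Op 13: conn=69 S1=23 S2=3 S3=36 blocked=[]
Op 14: conn=54 S1=23 S2=3 S3=21 blocked=[]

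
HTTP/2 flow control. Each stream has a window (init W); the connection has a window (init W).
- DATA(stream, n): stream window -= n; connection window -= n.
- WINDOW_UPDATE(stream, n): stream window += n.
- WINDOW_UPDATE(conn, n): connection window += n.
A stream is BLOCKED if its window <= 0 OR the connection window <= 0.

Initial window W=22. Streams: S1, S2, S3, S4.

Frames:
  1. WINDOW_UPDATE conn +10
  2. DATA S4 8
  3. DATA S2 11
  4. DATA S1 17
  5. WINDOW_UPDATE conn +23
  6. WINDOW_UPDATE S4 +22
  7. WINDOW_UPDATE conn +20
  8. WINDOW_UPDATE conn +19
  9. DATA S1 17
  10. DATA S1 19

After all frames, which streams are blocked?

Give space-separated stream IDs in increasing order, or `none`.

Op 1: conn=32 S1=22 S2=22 S3=22 S4=22 blocked=[]
Op 2: conn=24 S1=22 S2=22 S3=22 S4=14 blocked=[]
Op 3: conn=13 S1=22 S2=11 S3=22 S4=14 blocked=[]
Op 4: conn=-4 S1=5 S2=11 S3=22 S4=14 blocked=[1, 2, 3, 4]
Op 5: conn=19 S1=5 S2=11 S3=22 S4=14 blocked=[]
Op 6: conn=19 S1=5 S2=11 S3=22 S4=36 blocked=[]
Op 7: conn=39 S1=5 S2=11 S3=22 S4=36 blocked=[]
Op 8: conn=58 S1=5 S2=11 S3=22 S4=36 blocked=[]
Op 9: conn=41 S1=-12 S2=11 S3=22 S4=36 blocked=[1]
Op 10: conn=22 S1=-31 S2=11 S3=22 S4=36 blocked=[1]

Answer: S1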